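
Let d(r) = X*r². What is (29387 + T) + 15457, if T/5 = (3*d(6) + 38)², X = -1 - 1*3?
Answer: 821024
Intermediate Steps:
X = -4 (X = -1 - 3 = -4)
d(r) = -4*r²
T = 776180 (T = 5*(3*(-4*6²) + 38)² = 5*(3*(-4*36) + 38)² = 5*(3*(-144) + 38)² = 5*(-432 + 38)² = 5*(-394)² = 5*155236 = 776180)
(29387 + T) + 15457 = (29387 + 776180) + 15457 = 805567 + 15457 = 821024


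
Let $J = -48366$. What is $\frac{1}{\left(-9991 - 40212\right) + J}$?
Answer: $- \frac{1}{98569} \approx -1.0145 \cdot 10^{-5}$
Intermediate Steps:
$\frac{1}{\left(-9991 - 40212\right) + J} = \frac{1}{\left(-9991 - 40212\right) - 48366} = \frac{1}{-50203 - 48366} = \frac{1}{-98569} = - \frac{1}{98569}$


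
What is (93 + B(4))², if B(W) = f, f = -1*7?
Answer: 7396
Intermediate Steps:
f = -7
B(W) = -7
(93 + B(4))² = (93 - 7)² = 86² = 7396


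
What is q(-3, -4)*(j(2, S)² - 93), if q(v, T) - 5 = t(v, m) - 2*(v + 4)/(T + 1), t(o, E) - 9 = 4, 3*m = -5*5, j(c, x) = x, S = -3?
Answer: -1568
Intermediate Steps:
m = -25/3 (m = (-5*5)/3 = (⅓)*(-25) = -25/3 ≈ -8.3333)
t(o, E) = 13 (t(o, E) = 9 + 4 = 13)
q(v, T) = 18 - 2*(4 + v)/(1 + T) (q(v, T) = 5 + (13 - 2*(v + 4)/(T + 1)) = 5 + (13 - 2*(4 + v)/(1 + T)) = 18 - 2*(4 + v)/(1 + T))
q(-3, -4)*(j(2, S)² - 93) = (2*(5 - 1*(-3) + 9*(-4))/(1 - 4))*((-3)² - 93) = (2*(5 + 3 - 36)/(-3))*(9 - 93) = (2*(-⅓)*(-28))*(-84) = (56/3)*(-84) = -1568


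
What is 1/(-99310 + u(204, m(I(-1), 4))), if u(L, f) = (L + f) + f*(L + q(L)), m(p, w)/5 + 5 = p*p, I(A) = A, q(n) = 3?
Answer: -1/103266 ≈ -9.6837e-6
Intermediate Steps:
m(p, w) = -25 + 5*p**2 (m(p, w) = -25 + 5*(p*p) = -25 + 5*p**2)
u(L, f) = L + f + f*(3 + L) (u(L, f) = (L + f) + f*(L + 3) = (L + f) + f*(3 + L) = L + f + f*(3 + L))
1/(-99310 + u(204, m(I(-1), 4))) = 1/(-99310 + (204 + 4*(-25 + 5*(-1)**2) + 204*(-25 + 5*(-1)**2))) = 1/(-99310 + (204 + 4*(-25 + 5*1) + 204*(-25 + 5*1))) = 1/(-99310 + (204 + 4*(-25 + 5) + 204*(-25 + 5))) = 1/(-99310 + (204 + 4*(-20) + 204*(-20))) = 1/(-99310 + (204 - 80 - 4080)) = 1/(-99310 - 3956) = 1/(-103266) = -1/103266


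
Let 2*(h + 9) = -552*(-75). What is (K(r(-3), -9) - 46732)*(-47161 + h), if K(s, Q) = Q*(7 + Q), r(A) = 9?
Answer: 1236519580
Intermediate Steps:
h = 20691 (h = -9 + (-552*(-75))/2 = -9 + (1/2)*41400 = -9 + 20700 = 20691)
(K(r(-3), -9) - 46732)*(-47161 + h) = (-9*(7 - 9) - 46732)*(-47161 + 20691) = (-9*(-2) - 46732)*(-26470) = (18 - 46732)*(-26470) = -46714*(-26470) = 1236519580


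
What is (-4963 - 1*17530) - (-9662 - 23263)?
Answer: 10432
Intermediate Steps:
(-4963 - 1*17530) - (-9662 - 23263) = (-4963 - 17530) - 1*(-32925) = -22493 + 32925 = 10432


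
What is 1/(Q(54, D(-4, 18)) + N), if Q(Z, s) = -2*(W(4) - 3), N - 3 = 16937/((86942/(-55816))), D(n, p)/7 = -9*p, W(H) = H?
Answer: -43471/472634325 ≈ -9.1976e-5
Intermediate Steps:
D(n, p) = -63*p (D(n, p) = 7*(-9*p) = -63*p)
N = -472547383/43471 (N = 3 + 16937/((86942/(-55816))) = 3 + 16937/((86942*(-1/55816))) = 3 + 16937/(-43471/27908) = 3 + 16937*(-27908/43471) = 3 - 472677796/43471 = -472547383/43471 ≈ -10870.)
Q(Z, s) = -2 (Q(Z, s) = -2*(4 - 3) = -2*1 = -2)
1/(Q(54, D(-4, 18)) + N) = 1/(-2 - 472547383/43471) = 1/(-472634325/43471) = -43471/472634325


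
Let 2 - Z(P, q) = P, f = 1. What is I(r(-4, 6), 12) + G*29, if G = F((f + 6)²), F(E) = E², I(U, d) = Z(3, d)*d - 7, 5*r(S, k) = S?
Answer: 69610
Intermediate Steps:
Z(P, q) = 2 - P
r(S, k) = S/5
I(U, d) = -7 - d (I(U, d) = (2 - 1*3)*d - 7 = (2 - 3)*d - 7 = -d - 7 = -7 - d)
G = 2401 (G = ((1 + 6)²)² = (7²)² = 49² = 2401)
I(r(-4, 6), 12) + G*29 = (-7 - 1*12) + 2401*29 = (-7 - 12) + 69629 = -19 + 69629 = 69610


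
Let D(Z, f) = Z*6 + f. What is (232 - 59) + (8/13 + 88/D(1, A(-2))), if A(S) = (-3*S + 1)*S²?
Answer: 38941/221 ≈ 176.20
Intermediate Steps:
A(S) = S²*(1 - 3*S) (A(S) = (1 - 3*S)*S² = S²*(1 - 3*S))
D(Z, f) = f + 6*Z (D(Z, f) = 6*Z + f = f + 6*Z)
(232 - 59) + (8/13 + 88/D(1, A(-2))) = (232 - 59) + (8/13 + 88/((-2)²*(1 - 3*(-2)) + 6*1)) = 173 + (8*(1/13) + 88/(4*(1 + 6) + 6)) = 173 + (8/13 + 88/(4*7 + 6)) = 173 + (8/13 + 88/(28 + 6)) = 173 + (8/13 + 88/34) = 173 + (8/13 + 88*(1/34)) = 173 + (8/13 + 44/17) = 173 + 708/221 = 38941/221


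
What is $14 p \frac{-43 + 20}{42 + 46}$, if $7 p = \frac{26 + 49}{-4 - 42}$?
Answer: $\frac{75}{88} \approx 0.85227$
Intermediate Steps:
$p = - \frac{75}{322}$ ($p = \frac{\left(26 + 49\right) \frac{1}{-4 - 42}}{7} = \frac{75 \frac{1}{-46}}{7} = \frac{75 \left(- \frac{1}{46}\right)}{7} = \frac{1}{7} \left(- \frac{75}{46}\right) = - \frac{75}{322} \approx -0.23292$)
$14 p \frac{-43 + 20}{42 + 46} = 14 \left(- \frac{75}{322}\right) \frac{-43 + 20}{42 + 46} = - \frac{75 \left(- \frac{23}{88}\right)}{23} = - \frac{75 \left(\left(-23\right) \frac{1}{88}\right)}{23} = \left(- \frac{75}{23}\right) \left(- \frac{23}{88}\right) = \frac{75}{88}$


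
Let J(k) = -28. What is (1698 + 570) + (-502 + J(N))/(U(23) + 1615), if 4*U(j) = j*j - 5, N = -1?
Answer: 1979699/873 ≈ 2267.7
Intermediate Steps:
U(j) = -5/4 + j²/4 (U(j) = (j*j - 5)/4 = (j² - 5)/4 = (-5 + j²)/4 = -5/4 + j²/4)
(1698 + 570) + (-502 + J(N))/(U(23) + 1615) = (1698 + 570) + (-502 - 28)/((-5/4 + (¼)*23²) + 1615) = 2268 - 530/((-5/4 + (¼)*529) + 1615) = 2268 - 530/((-5/4 + 529/4) + 1615) = 2268 - 530/(131 + 1615) = 2268 - 530/1746 = 2268 - 530*1/1746 = 2268 - 265/873 = 1979699/873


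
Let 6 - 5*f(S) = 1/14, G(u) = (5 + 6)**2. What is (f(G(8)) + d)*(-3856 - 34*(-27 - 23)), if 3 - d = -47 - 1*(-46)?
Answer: -55902/5 ≈ -11180.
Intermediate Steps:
G(u) = 121 (G(u) = 11**2 = 121)
f(S) = 83/70 (f(S) = 6/5 - 1/5/14 = 6/5 - 1/5*1/14 = 6/5 - 1/70 = 83/70)
d = 4 (d = 3 - (-47 - 1*(-46)) = 3 - (-47 + 46) = 3 - 1*(-1) = 3 + 1 = 4)
(f(G(8)) + d)*(-3856 - 34*(-27 - 23)) = (83/70 + 4)*(-3856 - 34*(-27 - 23)) = 363*(-3856 - 34*(-50))/70 = 363*(-3856 + 1700)/70 = (363/70)*(-2156) = -55902/5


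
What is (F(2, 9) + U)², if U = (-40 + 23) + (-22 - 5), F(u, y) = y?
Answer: 1225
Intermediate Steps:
U = -44 (U = -17 - 27 = -44)
(F(2, 9) + U)² = (9 - 44)² = (-35)² = 1225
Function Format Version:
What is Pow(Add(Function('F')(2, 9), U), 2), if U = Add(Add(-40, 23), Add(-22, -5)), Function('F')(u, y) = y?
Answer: 1225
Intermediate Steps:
U = -44 (U = Add(-17, -27) = -44)
Pow(Add(Function('F')(2, 9), U), 2) = Pow(Add(9, -44), 2) = Pow(-35, 2) = 1225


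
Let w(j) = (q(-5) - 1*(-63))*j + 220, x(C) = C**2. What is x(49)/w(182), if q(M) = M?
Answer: 2401/10776 ≈ 0.22281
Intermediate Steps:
w(j) = 220 + 58*j (w(j) = (-5 - 1*(-63))*j + 220 = (-5 + 63)*j + 220 = 58*j + 220 = 220 + 58*j)
x(49)/w(182) = 49**2/(220 + 58*182) = 2401/(220 + 10556) = 2401/10776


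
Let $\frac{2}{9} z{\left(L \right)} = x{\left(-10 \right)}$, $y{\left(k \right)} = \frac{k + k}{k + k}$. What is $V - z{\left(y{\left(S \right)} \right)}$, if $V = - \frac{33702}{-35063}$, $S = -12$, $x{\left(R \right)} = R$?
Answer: $\frac{1611537}{35063} \approx 45.961$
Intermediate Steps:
$y{\left(k \right)} = 1$ ($y{\left(k \right)} = \frac{2 k}{2 k} = 2 k \frac{1}{2 k} = 1$)
$z{\left(L \right)} = -45$ ($z{\left(L \right)} = \frac{9}{2} \left(-10\right) = -45$)
$V = \frac{33702}{35063}$ ($V = \left(-33702\right) \left(- \frac{1}{35063}\right) = \frac{33702}{35063} \approx 0.96118$)
$V - z{\left(y{\left(S \right)} \right)} = \frac{33702}{35063} - -45 = \frac{33702}{35063} + 45 = \frac{1611537}{35063}$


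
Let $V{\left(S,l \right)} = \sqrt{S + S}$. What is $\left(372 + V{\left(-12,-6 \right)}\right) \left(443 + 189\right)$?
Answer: $235104 + 1264 i \sqrt{6} \approx 2.351 \cdot 10^{5} + 3096.2 i$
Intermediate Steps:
$V{\left(S,l \right)} = \sqrt{2} \sqrt{S}$ ($V{\left(S,l \right)} = \sqrt{2 S} = \sqrt{2} \sqrt{S}$)
$\left(372 + V{\left(-12,-6 \right)}\right) \left(443 + 189\right) = \left(372 + \sqrt{2} \sqrt{-12}\right) \left(443 + 189\right) = \left(372 + \sqrt{2} \cdot 2 i \sqrt{3}\right) 632 = \left(372 + 2 i \sqrt{6}\right) 632 = 235104 + 1264 i \sqrt{6}$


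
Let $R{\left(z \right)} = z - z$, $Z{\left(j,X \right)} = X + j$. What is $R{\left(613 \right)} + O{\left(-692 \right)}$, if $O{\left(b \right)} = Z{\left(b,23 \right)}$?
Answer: $-669$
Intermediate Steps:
$O{\left(b \right)} = 23 + b$
$R{\left(z \right)} = 0$
$R{\left(613 \right)} + O{\left(-692 \right)} = 0 + \left(23 - 692\right) = 0 - 669 = -669$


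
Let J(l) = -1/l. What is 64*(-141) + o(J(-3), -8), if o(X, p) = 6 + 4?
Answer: -9014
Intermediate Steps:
o(X, p) = 10
64*(-141) + o(J(-3), -8) = 64*(-141) + 10 = -9024 + 10 = -9014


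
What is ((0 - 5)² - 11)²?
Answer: 196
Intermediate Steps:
((0 - 5)² - 11)² = ((-5)² - 11)² = (25 - 11)² = 14² = 196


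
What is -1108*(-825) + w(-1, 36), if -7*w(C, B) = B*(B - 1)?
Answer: 913920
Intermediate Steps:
w(C, B) = -B*(-1 + B)/7 (w(C, B) = -B*(B - 1)/7 = -B*(-1 + B)/7)
-1108*(-825) + w(-1, 36) = -1108*(-825) + (⅐)*36*(1 - 1*36) = 914100 + (⅐)*36*(1 - 36) = 914100 + (⅐)*36*(-35) = 914100 - 180 = 913920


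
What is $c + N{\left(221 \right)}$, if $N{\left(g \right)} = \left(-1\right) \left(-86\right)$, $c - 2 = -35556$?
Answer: $-35468$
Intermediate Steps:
$c = -35554$ ($c = 2 - 35556 = -35554$)
$N{\left(g \right)} = 86$
$c + N{\left(221 \right)} = -35554 + 86 = -35468$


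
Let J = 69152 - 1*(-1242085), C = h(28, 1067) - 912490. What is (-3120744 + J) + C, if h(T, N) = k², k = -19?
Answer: -2721636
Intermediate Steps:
h(T, N) = 361 (h(T, N) = (-19)² = 361)
C = -912129 (C = 361 - 912490 = -912129)
J = 1311237 (J = 69152 + 1242085 = 1311237)
(-3120744 + J) + C = (-3120744 + 1311237) - 912129 = -1809507 - 912129 = -2721636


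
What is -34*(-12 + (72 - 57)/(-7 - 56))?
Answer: 8738/21 ≈ 416.10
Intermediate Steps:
-34*(-12 + (72 - 57)/(-7 - 56)) = -34*(-12 + 15/(-63)) = -34*(-12 + 15*(-1/63)) = -34*(-12 - 5/21) = -34*(-257/21) = 8738/21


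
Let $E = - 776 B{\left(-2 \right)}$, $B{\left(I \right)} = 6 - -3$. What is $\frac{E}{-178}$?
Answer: $\frac{3492}{89} \approx 39.236$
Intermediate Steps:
$B{\left(I \right)} = 9$ ($B{\left(I \right)} = 6 + 3 = 9$)
$E = -6984$ ($E = \left(-776\right) 9 = -6984$)
$\frac{E}{-178} = - \frac{6984}{-178} = \left(-6984\right) \left(- \frac{1}{178}\right) = \frac{3492}{89}$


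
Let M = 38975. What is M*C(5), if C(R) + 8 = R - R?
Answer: -311800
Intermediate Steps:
C(R) = -8 (C(R) = -8 + (R - R) = -8 + 0 = -8)
M*C(5) = 38975*(-8) = -311800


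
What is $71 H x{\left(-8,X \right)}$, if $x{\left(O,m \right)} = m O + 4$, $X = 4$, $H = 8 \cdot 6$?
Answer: $-95424$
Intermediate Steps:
$H = 48$
$x{\left(O,m \right)} = 4 + O m$ ($x{\left(O,m \right)} = O m + 4 = 4 + O m$)
$71 H x{\left(-8,X \right)} = 71 \cdot 48 \left(4 - 32\right) = 3408 \left(4 - 32\right) = 3408 \left(-28\right) = -95424$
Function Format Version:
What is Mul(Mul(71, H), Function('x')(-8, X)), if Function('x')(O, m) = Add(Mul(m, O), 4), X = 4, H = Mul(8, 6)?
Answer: -95424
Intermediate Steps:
H = 48
Function('x')(O, m) = Add(4, Mul(O, m)) (Function('x')(O, m) = Add(Mul(O, m), 4) = Add(4, Mul(O, m)))
Mul(Mul(71, H), Function('x')(-8, X)) = Mul(Mul(71, 48), Add(4, Mul(-8, 4))) = Mul(3408, Add(4, -32)) = Mul(3408, -28) = -95424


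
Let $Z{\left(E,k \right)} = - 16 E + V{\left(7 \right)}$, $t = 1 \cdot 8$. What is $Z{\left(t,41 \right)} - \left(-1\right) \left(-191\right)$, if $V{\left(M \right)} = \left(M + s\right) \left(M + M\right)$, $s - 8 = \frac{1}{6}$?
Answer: $- \frac{320}{3} \approx -106.67$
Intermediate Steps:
$t = 8$
$s = \frac{49}{6}$ ($s = 8 + \frac{1}{6} = \frac{49}{6} \approx 8.1667$)
$V{\left(M \right)} = 2 M \left(\frac{49}{6} + M\right)$ ($V{\left(M \right)} = \left(M + \frac{49}{6}\right) \left(M + M\right) = \left(\frac{49}{6} + M\right) 2 M = 2 M \left(\frac{49}{6} + M\right)$)
$Z{\left(E,k \right)} = \frac{637}{3} - 16 E$ ($Z{\left(E,k \right)} = - 16 E + \frac{1}{3} \cdot 7 \left(49 + 6 \cdot 7\right) = - 16 E + \frac{1}{3} \cdot 7 \left(49 + 42\right) = - 16 E + \frac{1}{3} \cdot 7 \cdot 91 = - 16 E + \frac{637}{3} = \frac{637}{3} - 16 E$)
$Z{\left(t,41 \right)} - \left(-1\right) \left(-191\right) = \left(\frac{637}{3} - 128\right) - \left(-1\right) \left(-191\right) = \left(\frac{637}{3} - 128\right) - 191 = \frac{253}{3} - 191 = - \frac{320}{3}$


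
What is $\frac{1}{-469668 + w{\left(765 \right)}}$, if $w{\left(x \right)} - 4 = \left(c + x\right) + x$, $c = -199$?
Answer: $- \frac{1}{468333} \approx -2.1352 \cdot 10^{-6}$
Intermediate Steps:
$w{\left(x \right)} = -195 + 2 x$ ($w{\left(x \right)} = 4 + \left(\left(-199 + x\right) + x\right) = 4 + \left(-199 + 2 x\right) = -195 + 2 x$)
$\frac{1}{-469668 + w{\left(765 \right)}} = \frac{1}{-469668 + \left(-195 + 2 \cdot 765\right)} = \frac{1}{-469668 + \left(-195 + 1530\right)} = \frac{1}{-469668 + 1335} = \frac{1}{-468333} = - \frac{1}{468333}$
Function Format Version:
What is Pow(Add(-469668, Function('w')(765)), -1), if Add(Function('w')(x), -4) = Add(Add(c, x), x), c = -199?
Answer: Rational(-1, 468333) ≈ -2.1352e-6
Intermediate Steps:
Function('w')(x) = Add(-195, Mul(2, x)) (Function('w')(x) = Add(4, Add(Add(-199, x), x)) = Add(4, Add(-199, Mul(2, x))) = Add(-195, Mul(2, x)))
Pow(Add(-469668, Function('w')(765)), -1) = Pow(Add(-469668, Add(-195, Mul(2, 765))), -1) = Pow(Add(-469668, Add(-195, 1530)), -1) = Pow(Add(-469668, 1335), -1) = Pow(-468333, -1) = Rational(-1, 468333)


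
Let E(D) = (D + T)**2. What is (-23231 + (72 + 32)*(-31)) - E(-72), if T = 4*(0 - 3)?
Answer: -33511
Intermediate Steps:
T = -12 (T = 4*(-3) = -12)
E(D) = (-12 + D)**2 (E(D) = (D - 12)**2 = (-12 + D)**2)
(-23231 + (72 + 32)*(-31)) - E(-72) = (-23231 + (72 + 32)*(-31)) - (-12 - 72)**2 = (-23231 + 104*(-31)) - 1*(-84)**2 = (-23231 - 3224) - 1*7056 = -26455 - 7056 = -33511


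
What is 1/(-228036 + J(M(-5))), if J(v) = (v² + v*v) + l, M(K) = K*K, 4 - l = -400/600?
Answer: -3/680344 ≈ -4.4095e-6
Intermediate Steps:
l = 14/3 (l = 4 - (-400)/600 = 4 - 1*(-⅔) = 4 + ⅔ = 14/3 ≈ 4.6667)
M(K) = K²
J(v) = 14/3 + 2*v² (J(v) = (v² + v*v) + 14/3 = (v² + v²) + 14/3 = 2*v² + 14/3 = 14/3 + 2*v²)
1/(-228036 + J(M(-5))) = 1/(-228036 + (14/3 + 2*((-5)²)²)) = 1/(-228036 + (14/3 + 2*25²)) = 1/(-228036 + (14/3 + 2*625)) = 1/(-228036 + (14/3 + 1250)) = 1/(-228036 + 3764/3) = 1/(-680344/3) = -3/680344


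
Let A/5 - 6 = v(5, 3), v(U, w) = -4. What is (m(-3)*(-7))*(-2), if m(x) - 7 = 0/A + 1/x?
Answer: 280/3 ≈ 93.333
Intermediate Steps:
A = 10 (A = 30 + 5*(-4) = 30 - 20 = 10)
m(x) = 7 + 1/x (m(x) = 7 + (0/10 + 1/x) = 7 + (0*(1/10) + 1/x) = 7 + (0 + 1/x) = 7 + 1/x)
(m(-3)*(-7))*(-2) = ((7 + 1/(-3))*(-7))*(-2) = ((7 - 1/3)*(-7))*(-2) = ((20/3)*(-7))*(-2) = -140/3*(-2) = 280/3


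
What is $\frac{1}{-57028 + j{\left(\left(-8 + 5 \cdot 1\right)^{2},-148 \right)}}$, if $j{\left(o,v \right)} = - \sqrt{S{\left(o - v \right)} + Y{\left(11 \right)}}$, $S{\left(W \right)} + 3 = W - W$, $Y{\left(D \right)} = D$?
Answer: $- \frac{14257}{813048194} + \frac{\sqrt{2}}{1626096388} \approx -1.7534 \cdot 10^{-5}$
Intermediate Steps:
$S{\left(W \right)} = -3$ ($S{\left(W \right)} = -3 + \left(W - W\right) = -3 + 0 = -3$)
$j{\left(o,v \right)} = - 2 \sqrt{2}$ ($j{\left(o,v \right)} = - \sqrt{-3 + 11} = - \sqrt{8} = - 2 \sqrt{2}$)
$\frac{1}{-57028 + j{\left(\left(-8 + 5 \cdot 1\right)^{2},-148 \right)}} = \frac{1}{-57028 - 2 \sqrt{2}}$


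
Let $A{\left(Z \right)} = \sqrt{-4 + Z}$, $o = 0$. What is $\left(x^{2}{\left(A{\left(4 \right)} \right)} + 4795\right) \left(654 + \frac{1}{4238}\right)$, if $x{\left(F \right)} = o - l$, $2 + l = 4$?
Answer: $\frac{13301162747}{4238} \approx 3.1385 \cdot 10^{6}$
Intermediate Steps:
$l = 2$ ($l = -2 + 4 = 2$)
$x{\left(F \right)} = -2$ ($x{\left(F \right)} = 0 - 2 = -2$)
$\left(x^{2}{\left(A{\left(4 \right)} \right)} + 4795\right) \left(654 + \frac{1}{4238}\right) = \left(\left(-2\right)^{2} + 4795\right) \left(654 + \frac{1}{4238}\right) = \left(4 + 4795\right) \left(654 + \frac{1}{4238}\right) = 4799 \cdot \frac{2771653}{4238} = \frac{13301162747}{4238}$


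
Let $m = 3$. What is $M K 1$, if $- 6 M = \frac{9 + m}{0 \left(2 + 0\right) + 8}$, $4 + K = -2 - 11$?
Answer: $\frac{17}{4} \approx 4.25$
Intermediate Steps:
$K = -17$ ($K = -4 - 13 = -17$)
$M = - \frac{1}{4}$ ($M = - \frac{\left(9 + 3\right) \frac{1}{0 \left(2 + 0\right) + 8}}{6} = - \frac{12 \frac{1}{0 \cdot 2 + 8}}{6} = - \frac{12 \frac{1}{0 + 8}}{6} = - \frac{12 \cdot \frac{1}{8}}{6} = \left(- \frac{1}{6}\right) \frac{3}{2} = - \frac{1}{4} \approx -0.25$)
$M K 1 = \left(- \frac{1}{4}\right) \left(-17\right) 1 = \frac{17}{4} \cdot 1 = \frac{17}{4}$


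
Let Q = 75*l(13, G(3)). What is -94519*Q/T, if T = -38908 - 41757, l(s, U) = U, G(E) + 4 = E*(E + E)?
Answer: 19848990/16133 ≈ 1230.3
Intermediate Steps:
G(E) = -4 + 2*E**2 (G(E) = -4 + E*(E + E) = -4 + E*(2*E) = -4 + 2*E**2)
T = -80665
Q = 1050 (Q = 75*(-4 + 2*3**2) = 75*(-4 + 2*9) = 75*(-4 + 18) = 75*14 = 1050)
-94519*Q/T = -94519/((-80665/1050)) = -94519/((-80665*1/1050)) = -94519/(-16133/210) = -94519*(-210/16133) = 19848990/16133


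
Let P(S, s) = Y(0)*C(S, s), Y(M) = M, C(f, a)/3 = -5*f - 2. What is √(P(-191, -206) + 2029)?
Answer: √2029 ≈ 45.044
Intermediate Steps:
C(f, a) = -6 - 15*f (C(f, a) = 3*(-5*f - 2) = 3*(-2 - 5*f) = -6 - 15*f)
P(S, s) = 0 (P(S, s) = 0*(-6 - 15*S) = 0)
√(P(-191, -206) + 2029) = √(0 + 2029) = √2029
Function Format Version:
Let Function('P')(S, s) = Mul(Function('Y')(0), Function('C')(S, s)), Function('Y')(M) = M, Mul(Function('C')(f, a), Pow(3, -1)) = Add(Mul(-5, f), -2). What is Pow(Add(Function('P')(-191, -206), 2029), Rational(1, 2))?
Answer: Pow(2029, Rational(1, 2)) ≈ 45.044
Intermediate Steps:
Function('C')(f, a) = Add(-6, Mul(-15, f)) (Function('C')(f, a) = Mul(3, Add(Mul(-5, f), -2)) = Mul(3, Add(-2, Mul(-5, f))) = Add(-6, Mul(-15, f)))
Function('P')(S, s) = 0 (Function('P')(S, s) = Mul(0, Add(-6, Mul(-15, S))) = 0)
Pow(Add(Function('P')(-191, -206), 2029), Rational(1, 2)) = Pow(Add(0, 2029), Rational(1, 2)) = Pow(2029, Rational(1, 2))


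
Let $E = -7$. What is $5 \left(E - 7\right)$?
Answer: $-70$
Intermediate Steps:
$5 \left(E - 7\right) = 5 \left(-7 - 7\right) = 5 \left(-14\right) = -70$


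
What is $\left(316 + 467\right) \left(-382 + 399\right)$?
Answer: $13311$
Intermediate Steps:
$\left(316 + 467\right) \left(-382 + 399\right) = 783 \cdot 17 = 13311$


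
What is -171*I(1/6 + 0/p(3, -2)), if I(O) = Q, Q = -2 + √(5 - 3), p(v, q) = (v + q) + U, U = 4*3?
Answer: 342 - 171*√2 ≈ 100.17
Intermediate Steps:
U = 12
p(v, q) = 12 + q + v (p(v, q) = (v + q) + 12 = (q + v) + 12 = 12 + q + v)
Q = -2 + √2 ≈ -0.58579
I(O) = -2 + √2
-171*I(1/6 + 0/p(3, -2)) = -171*(-2 + √2) = 342 - 171*√2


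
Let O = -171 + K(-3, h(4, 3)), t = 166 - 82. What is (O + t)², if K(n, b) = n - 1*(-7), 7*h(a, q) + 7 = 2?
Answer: 6889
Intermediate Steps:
h(a, q) = -5/7 (h(a, q) = -1 + (⅐)*2 = -1 + 2/7 = -5/7)
K(n, b) = 7 + n (K(n, b) = n + 7 = 7 + n)
t = 84
O = -167 (O = -171 + (7 - 3) = -171 + 4 = -167)
(O + t)² = (-167 + 84)² = (-83)² = 6889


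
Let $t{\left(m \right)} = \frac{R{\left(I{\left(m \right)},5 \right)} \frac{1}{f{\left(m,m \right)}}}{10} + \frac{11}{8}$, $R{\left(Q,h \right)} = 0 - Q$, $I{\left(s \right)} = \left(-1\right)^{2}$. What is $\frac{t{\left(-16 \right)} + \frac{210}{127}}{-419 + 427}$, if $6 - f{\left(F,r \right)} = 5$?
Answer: $\frac{14877}{40640} \approx 0.36607$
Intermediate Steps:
$f{\left(F,r \right)} = 1$ ($f{\left(F,r \right)} = 6 - 5 = 1$)
$I{\left(s \right)} = 1$
$R{\left(Q,h \right)} = - Q$
$t{\left(m \right)} = \frac{51}{40}$ ($t{\left(m \right)} = \frac{\left(-1\right) 1 \cdot 1^{-1}}{10} + \frac{11}{8} = \left(-1\right) 1 \cdot \frac{1}{10} + 11 \cdot \frac{1}{8} = \left(-1\right) \frac{1}{10} + \frac{11}{8} = - \frac{1}{10} + \frac{11}{8} = \frac{51}{40}$)
$\frac{t{\left(-16 \right)} + \frac{210}{127}}{-419 + 427} = \frac{\frac{51}{40} + \frac{210}{127}}{-419 + 427} = \frac{\frac{51}{40} + 210 \cdot \frac{1}{127}}{8} = \left(\frac{51}{40} + \frac{210}{127}\right) \frac{1}{8} = \frac{14877}{5080} \cdot \frac{1}{8} = \frac{14877}{40640}$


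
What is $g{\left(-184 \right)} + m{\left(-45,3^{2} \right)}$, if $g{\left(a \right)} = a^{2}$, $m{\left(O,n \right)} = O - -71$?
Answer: $33882$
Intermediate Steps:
$m{\left(O,n \right)} = 71 + O$ ($m{\left(O,n \right)} = O + 71 = 71 + O$)
$g{\left(-184 \right)} + m{\left(-45,3^{2} \right)} = \left(-184\right)^{2} + \left(71 - 45\right) = 33856 + 26 = 33882$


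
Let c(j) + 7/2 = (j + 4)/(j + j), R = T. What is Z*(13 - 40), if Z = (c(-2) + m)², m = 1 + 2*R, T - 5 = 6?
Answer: -9747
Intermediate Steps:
T = 11 (T = 5 + 6 = 11)
R = 11
c(j) = -7/2 + (4 + j)/(2*j) (c(j) = -7/2 + (j + 4)/(j + j) = -7/2 + (4 + j)/((2*j)) = -7/2 + (4 + j)*(1/(2*j)) = -7/2 + (4 + j)/(2*j))
m = 23 (m = 1 + 2*11 = 1 + 22 = 23)
Z = 361 (Z = ((-3 + 2/(-2)) + 23)² = ((-3 + 2*(-½)) + 23)² = ((-3 - 1) + 23)² = (-4 + 23)² = 19² = 361)
Z*(13 - 40) = 361*(13 - 40) = 361*(-27) = -9747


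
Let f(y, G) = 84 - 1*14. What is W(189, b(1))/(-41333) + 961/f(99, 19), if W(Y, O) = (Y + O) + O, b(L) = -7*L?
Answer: 39708763/2893310 ≈ 13.724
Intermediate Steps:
f(y, G) = 70 (f(y, G) = 84 - 14 = 70)
W(Y, O) = Y + 2*O (W(Y, O) = (O + Y) + O = Y + 2*O)
W(189, b(1))/(-41333) + 961/f(99, 19) = (189 + 2*(-7*1))/(-41333) + 961/70 = (189 + 2*(-7))*(-1/41333) + 961*(1/70) = (189 - 14)*(-1/41333) + 961/70 = 175*(-1/41333) + 961/70 = -175/41333 + 961/70 = 39708763/2893310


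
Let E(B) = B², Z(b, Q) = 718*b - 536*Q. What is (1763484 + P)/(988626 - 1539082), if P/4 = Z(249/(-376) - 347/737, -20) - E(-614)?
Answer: -10222864205/19067245384 ≈ -0.53615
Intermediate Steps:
Z(b, Q) = -536*Q + 718*b
P = -50862458071/34639 (P = 4*((-536*(-20) + 718*(249/(-376) - 347/737)) - 1*(-614)²) = 4*((10720 + 718*(249*(-1/376) - 347*1/737)) - 1*376996) = 4*((10720 + 718*(-249/376 - 347/737)) - 376996) = 4*((10720 + 718*(-313985/277112)) - 376996) = 4*((10720 - 112720615/138556) - 376996) = 4*(1372599705/138556 - 376996) = 4*(-50862458071/138556) = -50862458071/34639 ≈ -1.4684e+6)
(1763484 + P)/(988626 - 1539082) = (1763484 - 50862458071/34639)/(988626 - 1539082) = (10222864205/34639)/(-550456) = (10222864205/34639)*(-1/550456) = -10222864205/19067245384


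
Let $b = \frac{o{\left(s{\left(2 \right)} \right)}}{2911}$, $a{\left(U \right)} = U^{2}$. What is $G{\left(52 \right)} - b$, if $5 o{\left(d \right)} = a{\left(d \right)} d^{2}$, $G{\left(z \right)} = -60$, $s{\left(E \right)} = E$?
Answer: $- \frac{873316}{14555} \approx -60.001$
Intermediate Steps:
$o{\left(d \right)} = \frac{d^{4}}{5}$ ($o{\left(d \right)} = \frac{d^{2} d^{2}}{5} = \frac{d^{4}}{5}$)
$b = \frac{16}{14555}$ ($b = \frac{\frac{1}{5} \cdot 2^{4}}{2911} = \frac{1}{5} \cdot 16 \cdot \frac{1}{2911} = \frac{16}{5} \cdot \frac{1}{2911} = \frac{16}{14555} \approx 0.0010993$)
$G{\left(52 \right)} - b = -60 - \frac{16}{14555} = - \frac{873316}{14555}$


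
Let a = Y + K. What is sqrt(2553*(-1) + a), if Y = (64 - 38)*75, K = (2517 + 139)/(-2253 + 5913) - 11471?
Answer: I*sqrt(10108047090)/915 ≈ 109.88*I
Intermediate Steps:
K = -10495301/915 (K = 2656/3660 - 11471 = 2656*(1/3660) - 11471 = 664/915 - 11471 = -10495301/915 ≈ -11470.)
Y = 1950 (Y = 26*75 = 1950)
a = -8711051/915 (a = 1950 - 10495301/915 = -8711051/915 ≈ -9520.3)
sqrt(2553*(-1) + a) = sqrt(2553*(-1) - 8711051/915) = sqrt(-2553 - 8711051/915) = sqrt(-11047046/915) = I*sqrt(10108047090)/915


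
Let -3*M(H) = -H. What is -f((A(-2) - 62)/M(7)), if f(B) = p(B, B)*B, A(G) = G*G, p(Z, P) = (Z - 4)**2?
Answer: 7099896/343 ≈ 20699.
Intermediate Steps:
p(Z, P) = (-4 + Z)**2
A(G) = G**2
M(H) = H/3 (M(H) = -(-1)*H/3 = H/3)
f(B) = B*(-4 + B)**2 (f(B) = (-4 + B)**2*B = B*(-4 + B)**2)
-f((A(-2) - 62)/M(7)) = -((-2)**2 - 62)/(((1/3)*7))*(-4 + ((-2)**2 - 62)/(((1/3)*7)))**2 = -(4 - 62)/(7/3)*(-4 + (4 - 62)/(7/3))**2 = -(-58*3/7)*(-4 - 58*3/7)**2 = -(-174)*(-4 - 174/7)**2/7 = -(-174)*(-202/7)**2/7 = -(-174)*40804/(7*49) = -1*(-7099896/343) = 7099896/343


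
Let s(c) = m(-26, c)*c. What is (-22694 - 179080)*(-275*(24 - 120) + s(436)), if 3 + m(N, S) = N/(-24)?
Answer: -5158217794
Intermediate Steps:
m(N, S) = -3 - N/24 (m(N, S) = -3 + N/(-24) = -3 + N*(-1/24) = -3 - N/24)
s(c) = -23*c/12 (s(c) = (-3 - 1/24*(-26))*c = (-3 + 13/12)*c = -23*c/12)
(-22694 - 179080)*(-275*(24 - 120) + s(436)) = (-22694 - 179080)*(-275*(24 - 120) - 23/12*436) = -201774*(-275*(-96) - 2507/3) = -201774*(26400 - 2507/3) = -201774*76693/3 = -5158217794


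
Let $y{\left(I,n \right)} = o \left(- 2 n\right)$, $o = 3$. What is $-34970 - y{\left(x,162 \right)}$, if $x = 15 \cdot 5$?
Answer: $-33998$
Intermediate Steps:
$x = 75$
$y{\left(I,n \right)} = - 6 n$ ($y{\left(I,n \right)} = 3 \left(- 2 n\right) = - 6 n$)
$-34970 - y{\left(x,162 \right)} = -34970 - \left(-6\right) 162 = -34970 - -972 = -34970 + 972 = -33998$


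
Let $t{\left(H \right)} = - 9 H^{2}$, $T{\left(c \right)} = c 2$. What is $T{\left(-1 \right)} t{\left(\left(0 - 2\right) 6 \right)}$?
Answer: $2592$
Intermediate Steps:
$T{\left(c \right)} = 2 c$
$T{\left(-1 \right)} t{\left(\left(0 - 2\right) 6 \right)} = 2 \left(-1\right) \left(- 9 \left(\left(0 - 2\right) 6\right)^{2}\right) = - 2 \left(- 9 \left(\left(-2\right) 6\right)^{2}\right) = - 2 \left(- 9 \left(-12\right)^{2}\right) = - 2 \left(\left(-9\right) 144\right) = \left(-2\right) \left(-1296\right) = 2592$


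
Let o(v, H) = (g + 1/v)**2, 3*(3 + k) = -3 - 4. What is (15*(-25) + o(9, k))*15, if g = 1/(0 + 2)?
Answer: -606895/108 ≈ -5619.4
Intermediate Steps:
k = -16/3 (k = -3 + (-3 - 4)/3 = -3 + (1/3)*(-7) = -3 - 7/3 = -16/3 ≈ -5.3333)
g = 1/2 ≈ 0.50000
o(v, H) = (1/2 + 1/v)**2
(15*(-25) + o(9, k))*15 = (15*(-25) + (1/4)*(2 + 9)**2/9**2)*15 = (-375 + (1/4)*(1/81)*11**2)*15 = (-375 + (1/4)*(1/81)*121)*15 = (-375 + 121/324)*15 = -121379/324*15 = -606895/108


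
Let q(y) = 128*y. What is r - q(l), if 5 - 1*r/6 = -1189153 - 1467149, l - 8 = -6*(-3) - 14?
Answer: 15936306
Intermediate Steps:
l = 12 (l = 8 + (-6*(-3) - 14) = 8 + (18 - 14) = 8 + 4 = 12)
r = 15937842 (r = 30 - 6*(-1189153 - 1467149) = 30 - 6*(-2656302) = 30 + 15937812 = 15937842)
r - q(l) = 15937842 - 128*12 = 15937842 - 1*1536 = 15937842 - 1536 = 15936306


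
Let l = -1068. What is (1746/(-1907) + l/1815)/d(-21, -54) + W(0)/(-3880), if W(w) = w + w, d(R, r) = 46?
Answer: -867611/26535905 ≈ -0.032696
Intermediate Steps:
W(w) = 2*w
(1746/(-1907) + l/1815)/d(-21, -54) + W(0)/(-3880) = (1746/(-1907) - 1068/1815)/46 + (2*0)/(-3880) = (1746*(-1/1907) - 1068*1/1815)*(1/46) + 0*(-1/3880) = (-1746/1907 - 356/605)*(1/46) + 0 = -1735222/1153735*1/46 + 0 = -867611/26535905 + 0 = -867611/26535905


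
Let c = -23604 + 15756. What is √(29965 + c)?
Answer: √22117 ≈ 148.72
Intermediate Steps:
c = -7848
√(29965 + c) = √(29965 - 7848) = √22117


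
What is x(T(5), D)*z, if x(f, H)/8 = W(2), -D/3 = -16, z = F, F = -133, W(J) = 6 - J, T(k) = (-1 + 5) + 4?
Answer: -4256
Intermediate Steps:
T(k) = 8 (T(k) = 4 + 4 = 8)
z = -133
D = 48 (D = -3*(-16) = 48)
x(f, H) = 32 (x(f, H) = 8*(6 - 1*2) = 8*(6 - 2) = 8*4 = 32)
x(T(5), D)*z = 32*(-133) = -4256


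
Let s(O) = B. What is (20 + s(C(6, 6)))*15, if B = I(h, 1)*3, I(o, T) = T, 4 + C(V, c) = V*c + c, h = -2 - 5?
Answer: 345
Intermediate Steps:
h = -7
C(V, c) = -4 + c + V*c (C(V, c) = -4 + (V*c + c) = -4 + (c + V*c) = -4 + c + V*c)
B = 3 (B = 1*3 = 3)
s(O) = 3
(20 + s(C(6, 6)))*15 = (20 + 3)*15 = 23*15 = 345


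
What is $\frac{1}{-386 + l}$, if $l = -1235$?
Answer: $- \frac{1}{1621} \approx -0.0006169$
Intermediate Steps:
$\frac{1}{-386 + l} = \frac{1}{-386 - 1235} = \frac{1}{-1621} = - \frac{1}{1621}$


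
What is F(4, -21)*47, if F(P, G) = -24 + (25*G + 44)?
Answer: -23735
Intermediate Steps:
F(P, G) = 20 + 25*G (F(P, G) = -24 + (44 + 25*G) = 20 + 25*G)
F(4, -21)*47 = (20 + 25*(-21))*47 = (20 - 525)*47 = -505*47 = -23735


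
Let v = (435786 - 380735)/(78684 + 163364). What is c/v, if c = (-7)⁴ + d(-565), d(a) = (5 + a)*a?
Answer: 77165144448/55051 ≈ 1.4017e+6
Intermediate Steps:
d(a) = a*(5 + a)
v = 55051/242048 ≈ 0.22744
c = 318801 (c = (-7)⁴ - 565*(5 - 565) = 2401 - 565*(-560) = 2401 + 316400 = 318801)
c/v = 318801/(55051/242048) = 318801*(242048/55051) = 77165144448/55051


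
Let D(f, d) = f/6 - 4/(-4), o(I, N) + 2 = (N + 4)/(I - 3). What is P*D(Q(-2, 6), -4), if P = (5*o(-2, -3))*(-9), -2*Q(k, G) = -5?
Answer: 561/4 ≈ 140.25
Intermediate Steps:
o(I, N) = -2 + (4 + N)/(-3 + I) (o(I, N) = -2 + (N + 4)/(I - 3) = -2 + (4 + N)/(-3 + I))
Q(k, G) = 5/2 (Q(k, G) = -½*(-5) = 5/2)
D(f, d) = 1 + f/6 (D(f, d) = f*(⅙) - 4*(-¼) = f/6 + 1 = 1 + f/6)
P = 99 (P = (5*((10 - 3 - 2*(-2))/(-3 - 2)))*(-9) = (5*((10 - 3 + 4)/(-5)))*(-9) = (5*(-⅕*11))*(-9) = (5*(-11/5))*(-9) = -11*(-9) = 99)
P*D(Q(-2, 6), -4) = 99*(1 + (⅙)*(5/2)) = 99*(1 + 5/12) = 99*(17/12) = 561/4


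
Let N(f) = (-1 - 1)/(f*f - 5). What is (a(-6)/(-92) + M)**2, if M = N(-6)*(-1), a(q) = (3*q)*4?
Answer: 364816/508369 ≈ 0.71762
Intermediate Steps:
N(f) = -2/(-5 + f**2) (N(f) = -2/(f**2 - 5) = -2/(-5 + f**2))
a(q) = 12*q
M = 2/31 (M = -2/(-5 + (-6)**2)*(-1) = -2/(-5 + 36)*(-1) = -2/31*(-1) = 2/31 ≈ 0.064516)
(a(-6)/(-92) + M)**2 = ((12*(-6))/(-92) + 2/31)**2 = (-72*(-1/92) + 2/31)**2 = (18/23 + 2/31)**2 = (604/713)**2 = 364816/508369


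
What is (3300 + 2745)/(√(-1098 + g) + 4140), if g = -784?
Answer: 12513150/8570741 - 6045*I*√1882/17141482 ≈ 1.46 - 0.015299*I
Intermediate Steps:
(3300 + 2745)/(√(-1098 + g) + 4140) = (3300 + 2745)/(√(-1098 - 784) + 4140) = 6045/(√(-1882) + 4140) = 6045/(I*√1882 + 4140) = 6045/(4140 + I*√1882)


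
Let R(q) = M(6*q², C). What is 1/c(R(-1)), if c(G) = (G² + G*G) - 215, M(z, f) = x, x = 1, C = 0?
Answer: -1/213 ≈ -0.0046948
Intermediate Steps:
M(z, f) = 1
R(q) = 1
c(G) = -215 + 2*G² (c(G) = (G² + G²) - 215 = 2*G² - 215 = -215 + 2*G²)
1/c(R(-1)) = 1/(-215 + 2*1²) = 1/(-215 + 2*1) = 1/(-215 + 2) = 1/(-213) = -1/213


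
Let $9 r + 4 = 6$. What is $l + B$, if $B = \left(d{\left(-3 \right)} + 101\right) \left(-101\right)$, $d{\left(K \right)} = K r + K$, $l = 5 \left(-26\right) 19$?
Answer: $- \frac{36902}{3} \approx -12301.0$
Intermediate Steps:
$r = \frac{2}{9}$ ($r = - \frac{4}{9} + \frac{1}{9} \cdot 6 = - \frac{4}{9} + \frac{2}{3} = \frac{2}{9} \approx 0.22222$)
$l = -2470$ ($l = \left(-130\right) 19 = -2470$)
$d{\left(K \right)} = \frac{11 K}{9}$ ($d{\left(K \right)} = K \frac{2}{9} + K = \frac{2 K}{9} + K = \frac{11 K}{9}$)
$B = - \frac{29492}{3}$ ($B = \left(\frac{11}{9} \left(-3\right) + 101\right) \left(-101\right) = \left(- \frac{11}{3} + 101\right) \left(-101\right) = \frac{292}{3} \left(-101\right) = - \frac{29492}{3} \approx -9830.7$)
$l + B = -2470 - \frac{29492}{3} = - \frac{36902}{3}$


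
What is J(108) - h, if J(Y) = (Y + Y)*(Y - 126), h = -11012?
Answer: 7124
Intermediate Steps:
J(Y) = 2*Y*(-126 + Y) (J(Y) = (2*Y)*(-126 + Y) = 2*Y*(-126 + Y))
J(108) - h = 2*108*(-126 + 108) - 1*(-11012) = 2*108*(-18) + 11012 = -3888 + 11012 = 7124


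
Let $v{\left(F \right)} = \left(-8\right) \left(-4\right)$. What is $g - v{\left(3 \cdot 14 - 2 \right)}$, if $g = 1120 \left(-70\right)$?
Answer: $-78432$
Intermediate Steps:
$v{\left(F \right)} = 32$
$g = -78400$
$g - v{\left(3 \cdot 14 - 2 \right)} = -78400 - 32 = -78432$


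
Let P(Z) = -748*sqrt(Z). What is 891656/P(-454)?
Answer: 491*I*sqrt(454)/187 ≈ 55.946*I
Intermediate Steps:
891656/P(-454) = 891656/((-748*I*sqrt(454))) = 891656*(I*sqrt(454)/339592) = 491*I*sqrt(454)/187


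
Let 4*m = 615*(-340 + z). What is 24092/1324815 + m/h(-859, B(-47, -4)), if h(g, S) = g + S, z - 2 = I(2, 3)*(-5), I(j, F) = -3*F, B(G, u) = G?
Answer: 79604116111/1600376520 ≈ 49.741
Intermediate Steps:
z = 47 (z = 2 - 3*3*(-5) = 2 - 9*(-5) = 2 + 45 = 47)
h(g, S) = S + g
m = -180195/4 (m = (615*(-340 + 47))/4 = (615*(-293))/4 = (¼)*(-180195) = -180195/4 ≈ -45049.)
24092/1324815 + m/h(-859, B(-47, -4)) = 24092/1324815 - 180195/(4*(-47 - 859)) = 24092*(1/1324815) - 180195/4/(-906) = 24092/1324815 - 180195/4*(-1/906) = 24092/1324815 + 60065/1208 = 79604116111/1600376520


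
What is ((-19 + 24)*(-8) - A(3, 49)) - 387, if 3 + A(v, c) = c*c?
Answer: -2825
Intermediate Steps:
A(v, c) = -3 + c**2 (A(v, c) = -3 + c*c = -3 + c**2)
((-19 + 24)*(-8) - A(3, 49)) - 387 = ((-19 + 24)*(-8) - (-3 + 49**2)) - 387 = (5*(-8) - (-3 + 2401)) - 387 = (-40 - 1*2398) - 387 = (-40 - 2398) - 387 = -2438 - 387 = -2825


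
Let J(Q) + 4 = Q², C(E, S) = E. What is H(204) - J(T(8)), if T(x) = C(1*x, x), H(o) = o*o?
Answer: 41556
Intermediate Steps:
H(o) = o²
T(x) = x (T(x) = 1*x = x)
J(Q) = -4 + Q²
H(204) - J(T(8)) = 204² - (-4 + 8²) = 41616 - (-4 + 64) = 41616 - 1*60 = 41616 - 60 = 41556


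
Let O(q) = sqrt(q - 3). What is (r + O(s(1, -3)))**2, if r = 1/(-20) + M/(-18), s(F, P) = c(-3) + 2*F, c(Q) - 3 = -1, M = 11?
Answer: 3721/32400 ≈ 0.11485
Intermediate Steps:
c(Q) = 2 (c(Q) = 3 - 1 = 2)
s(F, P) = 2 + 2*F
O(q) = sqrt(-3 + q)
r = -119/180 (r = 1/(-20) + 11/(-18) = 1*(-1/20) + 11*(-1/18) = -1/20 - 11/18 = -119/180 ≈ -0.66111)
(r + O(s(1, -3)))**2 = (-119/180 + sqrt(-3 + (2 + 2*1)))**2 = (-119/180 + sqrt(-3 + (2 + 2)))**2 = (-119/180 + sqrt(-3 + 4))**2 = (-119/180 + sqrt(1))**2 = (-119/180 + 1)**2 = (61/180)**2 = 3721/32400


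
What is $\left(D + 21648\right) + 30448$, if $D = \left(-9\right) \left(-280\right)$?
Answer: $54616$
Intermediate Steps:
$D = 2520$
$\left(D + 21648\right) + 30448 = \left(2520 + 21648\right) + 30448 = 24168 + 30448 = 54616$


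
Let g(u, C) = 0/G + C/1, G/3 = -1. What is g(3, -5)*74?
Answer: -370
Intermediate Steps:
G = -3 (G = 3*(-1) = -3)
g(u, C) = C (g(u, C) = 0/(-3) + C/1 = 0*(-⅓) + C*1 = 0 + C = C)
g(3, -5)*74 = -5*74 = -370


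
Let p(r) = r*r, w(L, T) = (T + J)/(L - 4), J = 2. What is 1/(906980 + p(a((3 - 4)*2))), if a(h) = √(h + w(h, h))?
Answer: 1/906978 ≈ 1.1026e-6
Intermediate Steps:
w(L, T) = (2 + T)/(-4 + L) (w(L, T) = (T + 2)/(L - 4) = (2 + T)/(-4 + L))
a(h) = √(h + (2 + h)/(-4 + h))
p(r) = r²
1/(906980 + p(a((3 - 4)*2))) = 1/(906980 + (√((2 + (3 - 4)*2 + ((3 - 4)*2)*(-4 + (3 - 4)*2))/(-4 + (3 - 4)*2)))²) = 1/(906980 + (√((2 - 1*2 + (-1*2)*(-4 - 1*2))/(-4 - 1*2)))²) = 1/(906980 + (√((2 - 2 - 2*(-4 - 2))/(-4 - 2)))²) = 1/(906980 + (√((2 - 2 - 2*(-6))/(-6)))²) = 1/(906980 + (√(-(2 - 2 + 12)/6))²) = 1/(906980 + (√(-⅙*12))²) = 1/(906980 + (√(-2))²) = 1/(906980 + (I*√2)²) = 1/(906980 - 2) = 1/906978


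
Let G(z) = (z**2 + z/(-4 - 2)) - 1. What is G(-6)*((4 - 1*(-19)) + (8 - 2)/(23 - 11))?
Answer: 846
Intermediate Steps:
G(z) = -1 + z**2 - z/6 (G(z) = (z**2 + z/(-6)) - 1 = (z**2 - z/6) - 1 = -1 + z**2 - z/6)
G(-6)*((4 - 1*(-19)) + (8 - 2)/(23 - 11)) = (-1 + (-6)**2 - 1/6*(-6))*((4 - 1*(-19)) + (8 - 2)/(23 - 11)) = (-1 + 36 + 1)*((4 + 19) + 6/12) = 36*(23 + 6*(1/12)) = 36*(23 + 1/2) = 36*(47/2) = 846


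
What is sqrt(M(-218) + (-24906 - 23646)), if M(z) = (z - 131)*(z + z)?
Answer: 2*sqrt(25903) ≈ 321.89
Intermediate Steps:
M(z) = 2*z*(-131 + z) (M(z) = (-131 + z)*(2*z) = 2*z*(-131 + z))
sqrt(M(-218) + (-24906 - 23646)) = sqrt(2*(-218)*(-131 - 218) + (-24906 - 23646)) = sqrt(2*(-218)*(-349) - 48552) = sqrt(152164 - 48552) = sqrt(103612) = 2*sqrt(25903)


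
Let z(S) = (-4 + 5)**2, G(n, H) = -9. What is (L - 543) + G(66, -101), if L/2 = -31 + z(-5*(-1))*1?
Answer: -612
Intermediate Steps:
z(S) = 1 (z(S) = 1**2 = 1)
L = -60 (L = 2*(-31 + 1*1) = 2*(-31 + 1) = 2*(-30) = -60)
(L - 543) + G(66, -101) = (-60 - 543) - 9 = -603 - 9 = -612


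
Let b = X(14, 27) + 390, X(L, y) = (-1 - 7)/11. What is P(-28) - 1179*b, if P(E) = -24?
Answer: -5048742/11 ≈ -4.5898e+5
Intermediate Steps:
X(L, y) = -8/11 (X(L, y) = -8*1/11 = -8/11)
b = 4282/11 (b = -8/11 + 390 = 4282/11 ≈ 389.27)
P(-28) - 1179*b = -24 - 1179*4282/11 = -24 - 5048478/11 = -5048742/11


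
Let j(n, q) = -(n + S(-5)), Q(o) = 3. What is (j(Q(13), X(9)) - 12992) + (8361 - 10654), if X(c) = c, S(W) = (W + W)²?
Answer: -15388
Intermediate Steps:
S(W) = 4*W² (S(W) = (2*W)² = 4*W²)
j(n, q) = -100 - n (j(n, q) = -(n + 4*(-5)²) = -(n + 4*25) = -(n + 100) = -(100 + n) = -100 - n)
(j(Q(13), X(9)) - 12992) + (8361 - 10654) = ((-100 - 1*3) - 12992) + (8361 - 10654) = ((-100 - 3) - 12992) - 2293 = (-103 - 12992) - 2293 = -13095 - 2293 = -15388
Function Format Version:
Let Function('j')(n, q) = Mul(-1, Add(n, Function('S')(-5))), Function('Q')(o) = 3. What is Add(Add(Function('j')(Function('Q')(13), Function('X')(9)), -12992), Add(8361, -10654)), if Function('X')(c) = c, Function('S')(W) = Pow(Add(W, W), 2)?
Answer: -15388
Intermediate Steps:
Function('S')(W) = Mul(4, Pow(W, 2)) (Function('S')(W) = Pow(Mul(2, W), 2) = Mul(4, Pow(W, 2)))
Function('j')(n, q) = Add(-100, Mul(-1, n)) (Function('j')(n, q) = Mul(-1, Add(n, Mul(4, Pow(-5, 2)))) = Mul(-1, Add(n, Mul(4, 25))) = Mul(-1, Add(n, 100)) = Mul(-1, Add(100, n)) = Add(-100, Mul(-1, n)))
Add(Add(Function('j')(Function('Q')(13), Function('X')(9)), -12992), Add(8361, -10654)) = Add(Add(Add(-100, Mul(-1, 3)), -12992), Add(8361, -10654)) = Add(Add(Add(-100, -3), -12992), -2293) = Add(Add(-103, -12992), -2293) = Add(-13095, -2293) = -15388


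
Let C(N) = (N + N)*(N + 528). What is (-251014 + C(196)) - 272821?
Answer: -240027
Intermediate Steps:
C(N) = 2*N*(528 + N) (C(N) = (2*N)*(528 + N) = 2*N*(528 + N))
(-251014 + C(196)) - 272821 = (-251014 + 2*196*(528 + 196)) - 272821 = (-251014 + 2*196*724) - 272821 = (-251014 + 283808) - 272821 = 32794 - 272821 = -240027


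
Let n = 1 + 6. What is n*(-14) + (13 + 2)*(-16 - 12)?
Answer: -518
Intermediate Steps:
n = 7
n*(-14) + (13 + 2)*(-16 - 12) = 7*(-14) + (13 + 2)*(-16 - 12) = -98 + 15*(-28) = -98 - 420 = -518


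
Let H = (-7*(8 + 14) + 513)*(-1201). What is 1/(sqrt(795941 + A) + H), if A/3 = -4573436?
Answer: -431159/185911007648 - I*sqrt(12924367)/185911007648 ≈ -2.3192e-6 - 1.9337e-8*I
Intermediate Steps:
A = -13720308 (A = 3*(-4573436) = -13720308)
H = -431159 (H = (-7*22 + 513)*(-1201) = (-154 + 513)*(-1201) = 359*(-1201) = -431159)
1/(sqrt(795941 + A) + H) = 1/(sqrt(795941 - 13720308) - 431159) = 1/(sqrt(-12924367) - 431159) = 1/(I*sqrt(12924367) - 431159) = 1/(-431159 + I*sqrt(12924367))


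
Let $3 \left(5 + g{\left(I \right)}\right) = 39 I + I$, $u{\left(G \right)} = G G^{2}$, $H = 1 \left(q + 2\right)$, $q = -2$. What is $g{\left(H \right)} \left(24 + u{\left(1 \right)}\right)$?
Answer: $-125$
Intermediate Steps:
$H = 0$ ($H = 1 \left(-2 + 2\right) = 1 \cdot 0 = 0$)
$u{\left(G \right)} = G^{3}$
$g{\left(I \right)} = -5 + \frac{40 I}{3}$ ($g{\left(I \right)} = -5 + \frac{39 I + I}{3} = -5 + \frac{40 I}{3}$)
$g{\left(H \right)} \left(24 + u{\left(1 \right)}\right) = \left(-5 + \frac{40}{3} \cdot 0\right) \left(24 + 1^{3}\right) = \left(-5 + 0\right) \left(24 + 1\right) = \left(-5\right) 25 = -125$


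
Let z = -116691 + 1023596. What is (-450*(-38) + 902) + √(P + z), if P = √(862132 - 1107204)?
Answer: 18002 + √(906905 + 68*I*√53) ≈ 18954.0 + 0.25992*I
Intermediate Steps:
P = 68*I*√53 (P = √(-245072) = 68*I*√53 ≈ 495.05*I)
z = 906905
(-450*(-38) + 902) + √(P + z) = (-450*(-38) + 902) + √(68*I*√53 + 906905) = (17100 + 902) + √(906905 + 68*I*√53) = 18002 + √(906905 + 68*I*√53)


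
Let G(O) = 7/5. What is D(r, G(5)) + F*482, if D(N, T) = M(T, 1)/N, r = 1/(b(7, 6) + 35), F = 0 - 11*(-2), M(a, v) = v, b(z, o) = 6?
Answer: 10645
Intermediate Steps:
F = 22 (F = 0 + 22 = 22)
G(O) = 7/5 (G(O) = 7*(1/5) = 7/5)
r = 1/41 (r = 1/(6 + 35) = 1/41 ≈ 0.024390)
D(N, T) = 1/N
D(r, G(5)) + F*482 = 1/(1/41) + 22*482 = 41 + 10604 = 10645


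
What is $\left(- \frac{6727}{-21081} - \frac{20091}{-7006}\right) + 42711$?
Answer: $\frac{6308607148279}{147693486} \approx 42714.0$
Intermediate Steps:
$\left(- \frac{6727}{-21081} - \frac{20091}{-7006}\right) + 42711 = \left(\left(-6727\right) \left(- \frac{1}{21081}\right) - - \frac{20091}{7006}\right) + 42711 = \left(\frac{6727}{21081} + \frac{20091}{7006}\right) + 42711 = \frac{470667733}{147693486} + 42711 = \frac{6308607148279}{147693486}$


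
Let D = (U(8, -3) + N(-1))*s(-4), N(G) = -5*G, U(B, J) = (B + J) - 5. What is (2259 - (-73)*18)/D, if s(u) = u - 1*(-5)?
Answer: 3573/5 ≈ 714.60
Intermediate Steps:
U(B, J) = -5 + B + J
s(u) = 5 + u (s(u) = u + 5 = 5 + u)
D = 5 (D = ((-5 + 8 - 3) - 5*(-1))*(5 - 4) = (0 + 5)*1 = 5*1 = 5)
(2259 - (-73)*18)/D = (2259 - (-73)*18)/5 = (2259 - 1*(-1314))*(⅕) = (2259 + 1314)*(⅕) = 3573*(⅕) = 3573/5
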